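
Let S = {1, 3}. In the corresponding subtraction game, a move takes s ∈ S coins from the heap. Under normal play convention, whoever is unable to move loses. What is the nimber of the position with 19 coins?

1

n :  0  1  2  3  4  5  6  7  8  9 10 11 12 13 14 15 16 17 18 19
G :  0  1  0  1  0  1  0  1  0  1  0  1  0  1  0  1  0  1  0  1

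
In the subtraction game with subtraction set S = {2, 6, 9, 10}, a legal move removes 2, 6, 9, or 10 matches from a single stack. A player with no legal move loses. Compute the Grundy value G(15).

3

n :  0  1  2  3  4  5  6  7  8  9 10 11 12 13 14 15
G :  0  0  1  1  0  0  1  1  0  2  1  3  0  2  1  3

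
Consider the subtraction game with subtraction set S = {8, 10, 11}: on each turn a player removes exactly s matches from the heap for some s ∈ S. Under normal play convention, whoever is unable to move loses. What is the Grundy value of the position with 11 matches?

G(0) = 0
G(1) = mex{} = 0
G(2) = mex{} = 0
G(3) = mex{} = 0
G(4) = mex{} = 0
G(5) = mex{} = 0
G(6) = mex{} = 0
G(7) = mex{} = 0
G(8) = mex{0} = 1
G(9) = mex{0} = 1
G(10) = mex{0,0} = 1
G(11) = mex{0,0,0} = 1

1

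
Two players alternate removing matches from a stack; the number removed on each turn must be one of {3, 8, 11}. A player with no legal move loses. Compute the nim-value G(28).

n :  0  1  2  3  4  5  6  7  8  9 10 11 12 13 14 15 16 17 18 19 20 21 22 23 24 25 26 27 28
G :  0  0  0  1  1  1  0  0  2  1  1  3  2  2  2  3  0  3  2  1  0  0  0  1  1  1  0  2  2

2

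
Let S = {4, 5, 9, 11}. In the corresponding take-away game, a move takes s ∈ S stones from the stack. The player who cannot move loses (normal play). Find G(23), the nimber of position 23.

2

n :  0  1  2  3  4  5  6  7  8  9 10 11 12 13 14 15 16 17 18 19 20 21 22 23
G :  0  0  0  0  1  1  1  1  2  2  2  2  3  3  3  0  0  0  0  1  1  1  1  2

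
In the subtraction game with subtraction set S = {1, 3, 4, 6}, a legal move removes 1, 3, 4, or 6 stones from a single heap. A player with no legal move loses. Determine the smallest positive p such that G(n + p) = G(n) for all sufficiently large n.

7

G(0) = 0
G(1) = mex{0} = 1
G(2) = mex{1} = 0
G(3) = mex{0,0} = 1
G(4) = mex{1,1,0} = 2
G(5) = mex{2,0,1} = 3
G(6) = mex{3,1,0,0} = 2
G(7) = mex{2,2,1,1} = 0
G(8) = mex{0,3,2,0} = 1
G(9) = mex{1,2,3,1} = 0
G(10) = mex{0,0,2,2} = 1
G(11) = mex{1,1,0,3} = 2
G(12) = mex{2,0,1,2} = 3
G(13) = mex{3,1,0,0} = 2
G(14) = mex{2,2,1,1} = 0
G(15) = mex{0,3,2,0} = 1
G(n+7) = G(n) holds for n = 0,…,5 (a full window of length max(S) = 6), so the sequence is purely periodic with period 7.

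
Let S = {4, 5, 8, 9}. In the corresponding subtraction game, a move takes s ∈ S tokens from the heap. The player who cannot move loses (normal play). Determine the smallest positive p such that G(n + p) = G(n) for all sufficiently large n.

13

G(0) = 0
G(1) = mex{} = 0
G(2) = mex{} = 0
G(3) = mex{} = 0
G(4) = mex{0} = 1
G(5) = mex{0,0} = 1
G(6) = mex{0,0} = 1
G(7) = mex{0,0} = 1
G(8) = mex{1,0,0} = 2
G(9) = mex{1,1,0,0} = 2
G(10) = mex{1,1,0,0} = 2
G(11) = mex{1,1,0,0} = 2
G(12) = mex{2,1,1,0} = 3
G(13) = mex{2,2,1,1} = 0
G(14) = mex{2,2,1,1} = 0
G(15) = mex{2,2,1,1} = 0
G(16) = mex{3,2,2,1} = 0
G(17) = mex{0,3,2,2} = 1
G(18) = mex{0,0,2,2} = 1
G(19) = mex{0,0,2,2} = 1
G(20) = mex{0,0,3,2} = 1
G(21) = mex{1,0,0,3} = 2
G(22) = mex{1,1,0,0} = 2
G(23) = mex{1,1,0,0} = 2
G(24) = mex{1,1,0,0} = 2
G(25) = mex{2,1,1,0} = 3
G(26) = mex{2,2,1,1} = 0
G(27) = mex{2,2,1,1} = 0
G(n+13) = G(n) holds for n = 0,…,8 (a full window of length max(S) = 9), so the sequence is purely periodic with period 13.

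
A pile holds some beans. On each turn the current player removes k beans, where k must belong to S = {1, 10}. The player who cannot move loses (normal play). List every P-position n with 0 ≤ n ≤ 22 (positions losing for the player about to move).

n :  0  1  2  3  4  5  6  7  8  9 10 11 12 13 14 15 16 17 18 19 20 21 22
G :  0  1  0  1  0  1  0  1  0  1  2  0  1  0  1  0  1  0  1  0  1  2  0
P-positions are exactly the n with G(n) = 0.

0, 2, 4, 6, 8, 11, 13, 15, 17, 19, 22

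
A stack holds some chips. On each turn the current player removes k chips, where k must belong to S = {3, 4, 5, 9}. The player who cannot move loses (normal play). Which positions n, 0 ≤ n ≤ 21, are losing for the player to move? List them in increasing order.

0, 1, 2, 8, 14, 15, 16

G(0) = 0
G(1) = mex{} = 0
G(2) = mex{} = 0
G(3) = mex{0} = 1
G(4) = mex{0,0} = 1
G(5) = mex{0,0,0} = 1
G(6) = mex{1,0,0} = 2
G(7) = mex{1,1,0} = 2
G(8) = mex{1,1,1} = 0
G(9) = mex{2,1,1,0} = 3
G(10) = mex{2,2,1,0} = 3
G(11) = mex{0,2,2,0} = 1
G(12) = mex{3,0,2,1} = 4
G(13) = mex{3,3,0,1} = 2
G(14) = mex{1,3,3,1} = 0
G(15) = mex{4,1,3,2} = 0
G(16) = mex{2,4,1,2} = 0
G(17) = mex{0,2,4,0} = 1
G(18) = mex{0,0,2,3} = 1
G(19) = mex{0,0,0,3} = 1
G(20) = mex{1,0,0,1} = 2
G(21) = mex{1,1,0,4} = 2
P-positions are exactly the n with G(n) = 0.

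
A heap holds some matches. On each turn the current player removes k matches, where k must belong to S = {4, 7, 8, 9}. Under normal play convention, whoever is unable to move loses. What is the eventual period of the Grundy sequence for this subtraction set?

G(0) = 0
G(1) = mex{} = 0
G(2) = mex{} = 0
G(3) = mex{} = 0
G(4) = mex{0} = 1
G(5) = mex{0} = 1
G(6) = mex{0} = 1
G(7) = mex{0,0} = 1
G(8) = mex{1,0,0} = 2
G(9) = mex{1,0,0,0} = 2
G(10) = mex{1,0,0,0} = 2
G(11) = mex{1,1,0,0} = 2
G(12) = mex{2,1,1,0} = 3
G(13) = mex{2,1,1,1} = 0
G(14) = mex{2,1,1,1} = 0
G(15) = mex{2,2,1,1} = 0
G(16) = mex{3,2,2,1} = 0
G(17) = mex{0,2,2,2} = 1
G(18) = mex{0,2,2,2} = 1
G(19) = mex{0,3,2,2} = 1
G(20) = mex{0,0,3,2} = 1
G(21) = mex{1,0,0,3} = 2
G(22) = mex{1,0,0,0} = 2
G(23) = mex{1,0,0,0} = 2
G(24) = mex{1,1,0,0} = 2
G(25) = mex{2,1,1,0} = 3
G(26) = mex{2,1,1,1} = 0
G(27) = mex{2,1,1,1} = 0
G(n+13) = G(n) holds for n = 0,…,8 (a full window of length max(S) = 9), so the sequence is purely periodic with period 13.

13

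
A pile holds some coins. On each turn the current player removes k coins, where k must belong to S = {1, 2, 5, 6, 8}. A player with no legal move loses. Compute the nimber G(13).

n :  0  1  2  3  4  5  6  7  8  9 10 11 12 13
G :  0  1  2  0  1  2  3  0  1  2  0  1  2  3

3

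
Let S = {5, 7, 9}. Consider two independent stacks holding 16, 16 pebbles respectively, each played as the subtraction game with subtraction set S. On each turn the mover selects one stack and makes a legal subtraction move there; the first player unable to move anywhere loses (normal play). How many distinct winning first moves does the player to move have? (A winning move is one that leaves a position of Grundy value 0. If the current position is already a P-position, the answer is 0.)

All stacks use S = {5, 7, 9}:
G(0) = 0
G(1) = mex{} = 0
G(2) = mex{} = 0
G(3) = mex{} = 0
G(4) = mex{} = 0
G(5) = mex{0} = 1
G(6) = mex{0} = 1
G(7) = mex{0,0} = 1
G(8) = mex{0,0} = 1
G(9) = mex{0,0,0} = 1
G(10) = mex{1,0,0} = 2
G(11) = mex{1,0,0} = 2
G(12) = mex{1,1,0} = 2
G(13) = mex{1,1,0} = 2
G(14) = mex{1,1,1} = 0
G(15) = mex{2,1,1} = 0
G(16) = mex{2,1,1} = 0
Stack A: G(16) = 0.
Stack B: G(16) = 0.
Combined Grundy value = 0 ⊕ 0 = 0.
A winning move leaves total XOR = 0, i.e. changes one component's Grundy value g to g ⊕ X where X is the current total.
Stack A: target g' = 0⊕0 = 0, but every legal move changes the Grundy value (mex property), so 0 moves.
Stack B: target g' = 0⊕0 = 0, but every legal move changes the Grundy value (mex property), so 0 moves.

0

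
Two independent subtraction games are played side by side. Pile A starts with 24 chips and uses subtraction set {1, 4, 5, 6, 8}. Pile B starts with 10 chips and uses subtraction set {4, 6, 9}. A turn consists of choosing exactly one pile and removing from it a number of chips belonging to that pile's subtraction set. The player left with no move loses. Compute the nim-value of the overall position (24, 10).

0

Pile A, S = {1, 4, 5, 6, 8}:
G(0) = 0
G(1) = mex{0} = 1
G(2) = mex{1} = 0
G(3) = mex{0} = 1
G(4) = mex{1,0} = 2
G(5) = mex{2,1,0} = 3
G(6) = mex{3,0,1,0} = 2
G(7) = mex{2,1,0,1} = 3
G(8) = mex{3,2,1,0,0} = 4
G(9) = mex{4,3,2,1,1} = 0
G(10) = mex{0,2,3,2,0} = 1
G(11) = mex{1,3,2,3,1} = 0
G(12) = mex{0,4,3,2,2} = 1
G(13) = mex{1,0,4,3,3} = 2
G(14) = mex{2,1,0,4,2} = 3
G(15) = mex{3,0,1,0,3} = 2
G(16) = mex{2,1,0,1,4} = 3
G(17) = mex{3,2,1,0,0} = 4
G(18) = mex{4,3,2,1,1} = 0
G(19) = mex{0,2,3,2,0} = 1
G(20) = mex{1,3,2,3,1} = 0
G(21) = mex{0,4,3,2,2} = 1
G(22) = mex{1,0,4,3,3} = 2
G(23) = mex{2,1,0,4,2} = 3
G(24) = mex{3,0,1,0,3} = 2
G_A(24) = 2.
Pile B, S = {4, 6, 9}:
n :  0  1  2  3  4  5  6  7  8  9 10
G :  0  0  0  0  1  1  1  1  2  2  2
G_B(10) = 2.
Combined Grundy value = 2 ⊕ 2 = 0.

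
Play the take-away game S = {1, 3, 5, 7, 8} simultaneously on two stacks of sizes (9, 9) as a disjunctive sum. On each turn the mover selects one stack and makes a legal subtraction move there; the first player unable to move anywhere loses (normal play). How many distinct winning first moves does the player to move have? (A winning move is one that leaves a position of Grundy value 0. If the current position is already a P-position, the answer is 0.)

0

All stacks use S = {1, 3, 5, 7, 8}:
n : 0 1 2 3 4 5 6 7 8 9
G : 0 1 0 1 0 1 0 1 2 3
Stack A: G(9) = 3.
Stack B: G(9) = 3.
Combined Grundy value = 3 ⊕ 3 = 0.
A winning move leaves total XOR = 0, i.e. changes one component's Grundy value g to g ⊕ X where X is the current total.
Stack A: target g' = 3⊕0 = 3, but every legal move changes the Grundy value (mex property), so 0 moves.
Stack B: target g' = 3⊕0 = 3, but every legal move changes the Grundy value (mex property), so 0 moves.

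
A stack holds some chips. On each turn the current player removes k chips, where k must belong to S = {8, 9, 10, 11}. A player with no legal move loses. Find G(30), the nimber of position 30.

1

G(0) = 0
G(1) = mex{} = 0
G(2) = mex{} = 0
G(3) = mex{} = 0
G(4) = mex{} = 0
G(5) = mex{} = 0
G(6) = mex{} = 0
G(7) = mex{} = 0
G(8) = mex{0} = 1
G(9) = mex{0,0} = 1
G(10) = mex{0,0,0} = 1
G(11) = mex{0,0,0,0} = 1
G(12) = mex{0,0,0,0} = 1
G(13) = mex{0,0,0,0} = 1
G(14) = mex{0,0,0,0} = 1
G(15) = mex{0,0,0,0} = 1
G(16) = mex{1,0,0,0} = 2
G(17) = mex{1,1,0,0} = 2
G(18) = mex{1,1,1,0} = 2
G(19) = mex{1,1,1,1} = 0
G(20) = mex{1,1,1,1} = 0
G(21) = mex{1,1,1,1} = 0
G(22) = mex{1,1,1,1} = 0
G(23) = mex{1,1,1,1} = 0
G(24) = mex{2,1,1,1} = 0
G(25) = mex{2,2,1,1} = 0
G(26) = mex{2,2,2,1} = 0
G(27) = mex{0,2,2,2} = 1
G(28) = mex{0,0,2,2} = 1
G(29) = mex{0,0,0,2} = 1
G(30) = mex{0,0,0,0} = 1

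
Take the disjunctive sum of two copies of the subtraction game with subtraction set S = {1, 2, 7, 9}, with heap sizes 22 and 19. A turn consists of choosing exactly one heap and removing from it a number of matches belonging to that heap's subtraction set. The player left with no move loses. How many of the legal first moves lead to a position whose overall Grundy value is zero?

All heaps use S = {1, 2, 7, 9}:
n :  0  1  2  3  4  5  6  7  8  9 10 11 12 13 14 15 16 17 18 19 20 21 22
G :  0  1  2  0  1  2  0  1  2  3  4  0  1  2  0  1  2  0  1  2  3  4  0
Heap A: G(22) = 0.
Heap B: G(19) = 2.
Combined Grundy value = 0 ⊕ 2 = 2.
A winning move leaves total XOR = 0, i.e. changes one component's Grundy value g to g ⊕ X where X is the current total.
Heap A: need g' = 0⊕2 = 2. Options: 22−1→G=4, 22−2→G=3, 22−7→G=1, 22−9→G=2. Hits: 1.
Heap B: need g' = 2⊕2 = 0. Options: 19−1→G=1, 19−2→G=0, 19−7→G=1, 19−9→G=4. Hits: 1.

2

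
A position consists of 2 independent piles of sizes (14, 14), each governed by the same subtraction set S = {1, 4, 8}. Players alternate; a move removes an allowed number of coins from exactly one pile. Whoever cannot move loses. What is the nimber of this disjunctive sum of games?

All piles use S = {1, 4, 8}:
G(0) = 0
G(1) = mex{0} = 1
G(2) = mex{1} = 0
G(3) = mex{0} = 1
G(4) = mex{1,0} = 2
G(5) = mex{2,1} = 0
G(6) = mex{0,0} = 1
G(7) = mex{1,1} = 0
G(8) = mex{0,2,0} = 1
G(9) = mex{1,0,1} = 2
G(10) = mex{2,1,0} = 3
G(11) = mex{3,0,1} = 2
G(12) = mex{2,1,2} = 0
G(13) = mex{0,2,0} = 1
G(14) = mex{1,3,1} = 0
Pile A: G(14) = 0.
Pile B: G(14) = 0.
Combined Grundy value = 0 ⊕ 0 = 0.

0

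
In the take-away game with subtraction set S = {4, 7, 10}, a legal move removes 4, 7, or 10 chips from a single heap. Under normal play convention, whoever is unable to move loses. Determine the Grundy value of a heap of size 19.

1

n :  0  1  2  3  4  5  6  7  8  9 10 11 12 13 14 15 16 17 18 19
G :  0  0  0  0  1  1  1  1  2  2  2  2  3  3  0  0  0  0  1  1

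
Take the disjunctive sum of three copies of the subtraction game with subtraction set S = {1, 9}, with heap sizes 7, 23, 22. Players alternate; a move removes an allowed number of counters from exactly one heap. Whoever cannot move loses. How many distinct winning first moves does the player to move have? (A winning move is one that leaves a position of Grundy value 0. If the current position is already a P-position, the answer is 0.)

All heaps use S = {1, 9}:
n :  0  1  2  3  4  5  6  7  8  9 10 11 12 13 14 15 16 17 18 19 20 21 22 23
G :  0  1  0  1  0  1  0  1  0  1  0  1  0  1  0  1  0  1  0  1  0  1  0  1
Heap A: G(7) = 1.
Heap B: G(23) = 1.
Heap C: G(22) = 0.
Combined Grundy value = 1 ⊕ 1 ⊕ 0 = 0.
A winning move leaves total XOR = 0, i.e. changes one component's Grundy value g to g ⊕ X where X is the current total.
Heap A: target g' = 1⊕0 = 1, but every legal move changes the Grundy value (mex property), so 0 moves.
Heap B: target g' = 1⊕0 = 1, but every legal move changes the Grundy value (mex property), so 0 moves.
Heap C: target g' = 0⊕0 = 0, but every legal move changes the Grundy value (mex property), so 0 moves.

0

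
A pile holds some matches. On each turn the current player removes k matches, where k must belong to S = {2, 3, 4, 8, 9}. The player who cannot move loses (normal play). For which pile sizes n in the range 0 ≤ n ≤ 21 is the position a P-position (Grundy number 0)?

n :  0  1  2  3  4  5  6  7  8  9 10 11 12 13 14 15 16 17 18 19 20 21
G :  0  0  1  1  2  2  0  0  1  1  2  2  0  0  1  1  2  2  0  0  1  1
P-positions are exactly the n with G(n) = 0.

0, 1, 6, 7, 12, 13, 18, 19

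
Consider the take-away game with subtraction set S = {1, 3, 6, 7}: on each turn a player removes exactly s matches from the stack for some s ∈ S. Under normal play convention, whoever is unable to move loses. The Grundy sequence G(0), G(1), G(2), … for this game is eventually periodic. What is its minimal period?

G(0) = 0
G(1) = mex{0} = 1
G(2) = mex{1} = 0
G(3) = mex{0,0} = 1
G(4) = mex{1,1} = 0
G(5) = mex{0,0} = 1
G(6) = mex{1,1,0} = 2
G(7) = mex{2,0,1,0} = 3
G(8) = mex{3,1,0,1} = 2
G(9) = mex{2,2,1,0} = 3
G(10) = mex{3,3,0,1} = 2
G(11) = mex{2,2,1,0} = 3
G(12) = mex{3,3,2,1} = 0
G(13) = mex{0,2,3,2} = 1
G(14) = mex{1,3,2,3} = 0
G(15) = mex{0,0,3,2} = 1
G(16) = mex{1,1,2,3} = 0
G(17) = mex{0,0,3,2} = 1
G(18) = mex{1,1,0,3} = 2
G(19) = mex{2,0,1,0} = 3
G(20) = mex{3,1,0,1} = 2
G(21) = mex{2,2,1,0} = 3
G(22) = mex{3,3,0,1} = 2
G(23) = mex{2,2,1,0} = 3
G(24) = mex{3,3,2,1} = 0
G(25) = mex{0,2,3,2} = 1
G(n+12) = G(n) holds for n = 0,…,6 (a full window of length max(S) = 7), so the sequence is purely periodic with period 12.

12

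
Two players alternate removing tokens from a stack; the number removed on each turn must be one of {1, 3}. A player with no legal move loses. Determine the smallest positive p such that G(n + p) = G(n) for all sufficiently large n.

2

n :  0  1  2  3  4  5  6  7  8  9 10 11 12 13 14
G :  0  1  0  1  0  1  0  1  0  1  0  1  0  1  0
G(n+2) = G(n) holds for n = 0,…,2 (a full window of length max(S) = 3), so the sequence is purely periodic with period 2.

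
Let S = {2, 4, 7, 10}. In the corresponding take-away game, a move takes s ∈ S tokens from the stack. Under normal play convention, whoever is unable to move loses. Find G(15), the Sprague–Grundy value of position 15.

n :  0  1  2  3  4  5  6  7  8  9 10 11 12 13 14 15
G :  0  0  1  1  2  2  0  3  1  0  2  1  0  2  1  0

0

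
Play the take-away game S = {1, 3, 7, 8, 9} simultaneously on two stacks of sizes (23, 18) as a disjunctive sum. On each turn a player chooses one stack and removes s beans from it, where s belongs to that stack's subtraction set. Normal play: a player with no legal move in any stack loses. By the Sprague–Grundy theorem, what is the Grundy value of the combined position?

All stacks use S = {1, 3, 7, 8, 9}:
G(0) = 0
G(1) = mex{0} = 1
G(2) = mex{1} = 0
G(3) = mex{0,0} = 1
G(4) = mex{1,1} = 0
G(5) = mex{0,0} = 1
G(6) = mex{1,1} = 0
G(7) = mex{0,0,0} = 1
G(8) = mex{1,1,1,0} = 2
G(9) = mex{2,0,0,1,0} = 3
G(10) = mex{3,1,1,0,1} = 2
G(11) = mex{2,2,0,1,0} = 3
G(12) = mex{3,3,1,0,1} = 2
G(13) = mex{2,2,0,1,0} = 3
G(14) = mex{3,3,1,0,1} = 2
G(15) = mex{2,2,2,1,0} = 3
G(16) = mex{3,3,3,2,1} = 0
G(17) = mex{0,2,2,3,2} = 1
G(18) = mex{1,3,3,2,3} = 0
G(19) = mex{0,0,2,3,2} = 1
G(20) = mex{1,1,3,2,3} = 0
G(21) = mex{0,0,2,3,2} = 1
G(22) = mex{1,1,3,2,3} = 0
G(23) = mex{0,0,0,3,2} = 1
Stack A: G(23) = 1.
Stack B: G(18) = 0.
Combined Grundy value = 1 ⊕ 0 = 1.

1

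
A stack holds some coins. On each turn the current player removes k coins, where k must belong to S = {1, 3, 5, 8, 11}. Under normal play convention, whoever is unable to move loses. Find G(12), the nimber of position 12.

2

n :  0  1  2  3  4  5  6  7  8  9 10 11 12
G :  0  1  0  1  0  1  0  1  2  3  2  3  2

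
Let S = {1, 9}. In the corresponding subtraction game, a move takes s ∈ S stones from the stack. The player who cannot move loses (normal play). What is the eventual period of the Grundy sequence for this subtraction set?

2

n :  0  1  2  3  4  5  6  7  8  9 10 11 12 13 14
G :  0  1  0  1  0  1  0  1  0  1  0  1  0  1  0
G(n+2) = G(n) holds for n = 0,…,8 (a full window of length max(S) = 9), so the sequence is purely periodic with period 2.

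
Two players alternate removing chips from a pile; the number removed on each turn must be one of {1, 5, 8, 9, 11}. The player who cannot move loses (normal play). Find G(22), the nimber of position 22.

n :  0  1  2  3  4  5  6  7  8  9 10 11 12 13 14 15 16 17 18 19 20 21 22
G :  0  1  0  1  0  1  0  1  2  3  2  3  2  3  2  3  0  1  0  1  0  1  0

0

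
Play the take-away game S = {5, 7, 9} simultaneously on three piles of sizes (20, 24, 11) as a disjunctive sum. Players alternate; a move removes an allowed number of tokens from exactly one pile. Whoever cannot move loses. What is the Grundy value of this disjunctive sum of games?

1

All piles use S = {5, 7, 9}:
n :  0  1  2  3  4  5  6  7  8  9 10 11 12 13 14 15 16 17 18 19 20 21 22 23 24
G :  0  0  0  0  0  1  1  1  1  1  2  2  2  2  0  0  0  0  0  1  1  1  1  1  2
Pile A: G(20) = 1.
Pile B: G(24) = 2.
Pile C: G(11) = 2.
Combined Grundy value = 1 ⊕ 2 ⊕ 2 = 1.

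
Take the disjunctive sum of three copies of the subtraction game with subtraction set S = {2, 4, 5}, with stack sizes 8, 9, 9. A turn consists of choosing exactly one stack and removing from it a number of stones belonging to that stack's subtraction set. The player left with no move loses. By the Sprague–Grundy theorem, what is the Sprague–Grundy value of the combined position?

All stacks use S = {2, 4, 5}:
n : 0 1 2 3 4 5 6 7 8 9
G : 0 0 1 1 2 2 3 0 0 1
Stack A: G(8) = 0.
Stack B: G(9) = 1.
Stack C: G(9) = 1.
Combined Grundy value = 0 ⊕ 1 ⊕ 1 = 0.

0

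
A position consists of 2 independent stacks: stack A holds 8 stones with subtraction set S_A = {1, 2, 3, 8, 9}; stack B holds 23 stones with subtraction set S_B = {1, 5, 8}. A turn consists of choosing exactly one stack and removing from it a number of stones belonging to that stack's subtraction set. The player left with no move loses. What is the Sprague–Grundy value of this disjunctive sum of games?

6

Stack A, S = {1, 2, 3, 8, 9}:
G(0) = 0
G(1) = mex{0} = 1
G(2) = mex{1,0} = 2
G(3) = mex{2,1,0} = 3
G(4) = mex{3,2,1} = 0
G(5) = mex{0,3,2} = 1
G(6) = mex{1,0,3} = 2
G(7) = mex{2,1,0} = 3
G(8) = mex{3,2,1,0} = 4
G_A(8) = 4.
Stack B, S = {1, 5, 8}:
n :  0  1  2  3  4  5  6  7  8  9 10 11 12 13 14 15 16 17 18 19 20 21 22 23
G :  0  1  0  1  0  1  0  1  2  3  2  3  2  0  1  0  1  0  1  0  1  2  3  2
G_B(23) = 2.
Combined Grundy value = 4 ⊕ 2 = 6.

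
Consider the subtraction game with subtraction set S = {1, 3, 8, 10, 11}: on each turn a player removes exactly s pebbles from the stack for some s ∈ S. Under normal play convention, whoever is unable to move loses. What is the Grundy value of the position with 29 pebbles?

G(0) = 0
G(1) = mex{0} = 1
G(2) = mex{1} = 0
G(3) = mex{0,0} = 1
G(4) = mex{1,1} = 0
G(5) = mex{0,0} = 1
G(6) = mex{1,1} = 0
G(7) = mex{0,0} = 1
G(8) = mex{1,1,0} = 2
G(9) = mex{2,0,1} = 3
G(10) = mex{3,1,0,0} = 2
G(11) = mex{2,2,1,1,0} = 3
G(12) = mex{3,3,0,0,1} = 2
G(13) = mex{2,2,1,1,0} = 3
G(14) = mex{3,3,0,0,1} = 2
G(15) = mex{2,2,1,1,0} = 3
G(16) = mex{3,3,2,0,1} = 4
G(17) = mex{4,2,3,1,0} = 5
G(18) = mex{5,3,2,2,1} = 0
G(19) = mex{0,4,3,3,2} = 1
G(20) = mex{1,5,2,2,3} = 0
G(21) = mex{0,0,3,3,2} = 1
G(22) = mex{1,1,2,2,3} = 0
G(23) = mex{0,0,3,3,2} = 1
G(24) = mex{1,1,4,2,3} = 0
G(25) = mex{0,0,5,3,2} = 1
G(26) = mex{1,1,0,4,3} = 2
G(27) = mex{2,0,1,5,4} = 3
G(28) = mex{3,1,0,0,5} = 2
G(29) = mex{2,2,1,1,0} = 3

3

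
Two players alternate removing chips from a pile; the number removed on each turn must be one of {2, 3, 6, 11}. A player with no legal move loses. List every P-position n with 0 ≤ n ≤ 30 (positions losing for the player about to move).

0, 1, 5, 9, 10, 14, 18, 19, 23, 27, 28

n :  0  1  2  3  4  5  6  7  8  9 10 11 12 13 14 15 16 17 18 19 20 21 22 23 24 25 26 27 28 29 30
G :  0  0  1  1  2  0  3  1  2  0  0  1  1  2  0  3  1  2  0  0  1  1  2  0  3  1  2  0  0  1  1
P-positions are exactly the n with G(n) = 0.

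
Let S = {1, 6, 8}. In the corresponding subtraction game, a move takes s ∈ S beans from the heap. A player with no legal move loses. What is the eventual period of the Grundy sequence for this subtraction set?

n :  0  1  2  3  4  5  6  7  8  9 10 11 12 13 14 15 16
G :  0  1  0  1  0  1  2  0  1  0  1  0  1  2  0  1  0
G(n+7) = G(n) holds for n = 0,…,7 (a full window of length max(S) = 8), so the sequence is purely periodic with period 7.

7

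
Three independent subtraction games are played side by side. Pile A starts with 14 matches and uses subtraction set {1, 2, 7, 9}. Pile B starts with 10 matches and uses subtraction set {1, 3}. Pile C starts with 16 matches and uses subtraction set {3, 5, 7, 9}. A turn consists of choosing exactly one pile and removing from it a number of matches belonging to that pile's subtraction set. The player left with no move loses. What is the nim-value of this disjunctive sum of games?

Pile A, S = {1, 2, 7, 9}:
n :  0  1  2  3  4  5  6  7  8  9 10 11 12 13 14
G :  0  1  2  0  1  2  0  1  2  3  4  0  1  2  0
G_A(14) = 0.
Pile B, S = {1, 3}:
n :  0  1  2  3  4  5  6  7  8  9 10
G :  0  1  0  1  0  1  0  1  0  1  0
G_B(10) = 0.
Pile C, S = {3, 5, 7, 9}:
n :  0  1  2  3  4  5  6  7  8  9 10 11 12 13 14 15 16
G :  0  0  0  1  1  1  2  2  2  3  3  3  0  0  0  1  1
G_C(16) = 1.
Combined Grundy value = 0 ⊕ 0 ⊕ 1 = 1.

1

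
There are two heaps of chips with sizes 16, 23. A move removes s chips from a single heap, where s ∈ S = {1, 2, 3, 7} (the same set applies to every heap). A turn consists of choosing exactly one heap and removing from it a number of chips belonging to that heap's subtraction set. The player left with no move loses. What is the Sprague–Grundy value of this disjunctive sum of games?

3

All heaps use S = {1, 2, 3, 7}:
G(0) = 0
G(1) = mex{0} = 1
G(2) = mex{1,0} = 2
G(3) = mex{2,1,0} = 3
G(4) = mex{3,2,1} = 0
G(5) = mex{0,3,2} = 1
G(6) = mex{1,0,3} = 2
G(7) = mex{2,1,0,0} = 3
G(8) = mex{3,2,1,1} = 0
G(9) = mex{0,3,2,2} = 1
G(10) = mex{1,0,3,3} = 2
G(11) = mex{2,1,0,0} = 3
G(12) = mex{3,2,1,1} = 0
G(13) = mex{0,3,2,2} = 1
G(14) = mex{1,0,3,3} = 2
G(15) = mex{2,1,0,0} = 3
G(16) = mex{3,2,1,1} = 0
G(17) = mex{0,3,2,2} = 1
G(18) = mex{1,0,3,3} = 2
G(19) = mex{2,1,0,0} = 3
G(20) = mex{3,2,1,1} = 0
G(21) = mex{0,3,2,2} = 1
G(22) = mex{1,0,3,3} = 2
G(23) = mex{2,1,0,0} = 3
Heap A: G(16) = 0.
Heap B: G(23) = 3.
Combined Grundy value = 0 ⊕ 3 = 3.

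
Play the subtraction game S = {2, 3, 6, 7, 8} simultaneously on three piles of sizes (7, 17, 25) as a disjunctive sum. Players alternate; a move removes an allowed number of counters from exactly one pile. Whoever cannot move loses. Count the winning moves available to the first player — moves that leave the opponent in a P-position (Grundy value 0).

3

All piles use S = {2, 3, 6, 7, 8}:
G(0) = 0
G(1) = mex{} = 0
G(2) = mex{0} = 1
G(3) = mex{0,0} = 1
G(4) = mex{1,0} = 2
G(5) = mex{1,1} = 0
G(6) = mex{2,1,0} = 3
G(7) = mex{0,2,0,0} = 1
G(8) = mex{3,0,1,0,0} = 2
G(9) = mex{1,3,1,1,0} = 2
G(10) = mex{2,1,2,1,1} = 0
G(11) = mex{2,2,0,2,1} = 3
G(12) = mex{0,2,3,0,2} = 1
G(13) = mex{3,0,1,3,0} = 2
G(14) = mex{1,3,2,1,3} = 0
G(15) = mex{2,1,2,2,1} = 0
G(16) = mex{0,2,0,2,2} = 1
G(17) = mex{0,0,3,0,2} = 1
G(18) = mex{1,0,1,3,0} = 2
G(19) = mex{1,1,2,1,3} = 0
G(20) = mex{2,1,0,2,1} = 3
G(21) = mex{0,2,0,0,2} = 1
G(22) = mex{3,0,1,0,0} = 2
G(23) = mex{1,3,1,1,0} = 2
G(24) = mex{2,1,2,1,1} = 0
G(25) = mex{2,2,0,2,1} = 3
Pile A: G(7) = 1.
Pile B: G(17) = 1.
Pile C: G(25) = 3.
Combined Grundy value = 1 ⊕ 1 ⊕ 3 = 3.
A winning move leaves total XOR = 0, i.e. changes one component's Grundy value g to g ⊕ X where X is the current total.
Pile A: need g' = 1⊕3 = 2. Options: 7−2→G=0, 7−3→G=2, 7−6→G=0, 7−7→G=0. Hits: 1.
Pile B: need g' = 1⊕3 = 2. Options: 17−2→G=0, 17−3→G=0, 17−6→G=3, 17−7→G=0, 17−8→G=2. Hits: 1.
Pile C: need g' = 3⊕3 = 0. Options: 25−2→G=2, 25−3→G=2, 25−6→G=0, 25−7→G=2, 25−8→G=1. Hits: 1.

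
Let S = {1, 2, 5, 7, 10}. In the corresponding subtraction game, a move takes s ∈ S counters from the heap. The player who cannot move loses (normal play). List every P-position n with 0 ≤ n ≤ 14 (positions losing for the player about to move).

n :  0  1  2  3  4  5  6  7  8  9 10 11 12 13 14
G :  0  1  2  0  1  2  0  1  2  0  1  2  0  1  2
P-positions are exactly the n with G(n) = 0.

0, 3, 6, 9, 12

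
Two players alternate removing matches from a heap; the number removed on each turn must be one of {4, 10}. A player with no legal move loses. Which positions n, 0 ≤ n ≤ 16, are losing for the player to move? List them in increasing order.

0, 1, 2, 3, 8, 9, 14, 15, 16

G(0) = 0
G(1) = mex{} = 0
G(2) = mex{} = 0
G(3) = mex{} = 0
G(4) = mex{0} = 1
G(5) = mex{0} = 1
G(6) = mex{0} = 1
G(7) = mex{0} = 1
G(8) = mex{1} = 0
G(9) = mex{1} = 0
G(10) = mex{1,0} = 2
G(11) = mex{1,0} = 2
G(12) = mex{0,0} = 1
G(13) = mex{0,0} = 1
G(14) = mex{2,1} = 0
G(15) = mex{2,1} = 0
G(16) = mex{1,1} = 0
P-positions are exactly the n with G(n) = 0.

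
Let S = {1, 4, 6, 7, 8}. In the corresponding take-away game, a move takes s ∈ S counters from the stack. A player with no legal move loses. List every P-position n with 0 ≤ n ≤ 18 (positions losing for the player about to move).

n :  0  1  2  3  4  5  6  7  8  9 10 11 12 13 14 15 16 17 18
G :  0  1  0  1  2  0  1  2  3  2  3  4  5  3  0  1  0  1  2
P-positions are exactly the n with G(n) = 0.

0, 2, 5, 14, 16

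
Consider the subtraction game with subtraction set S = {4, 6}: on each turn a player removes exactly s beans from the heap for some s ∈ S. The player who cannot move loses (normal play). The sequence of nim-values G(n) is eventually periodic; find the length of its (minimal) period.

G(0) = 0
G(1) = mex{} = 0
G(2) = mex{} = 0
G(3) = mex{} = 0
G(4) = mex{0} = 1
G(5) = mex{0} = 1
G(6) = mex{0,0} = 1
G(7) = mex{0,0} = 1
G(8) = mex{1,0} = 2
G(9) = mex{1,0} = 2
G(10) = mex{1,1} = 0
G(11) = mex{1,1} = 0
G(12) = mex{2,1} = 0
G(13) = mex{2,1} = 0
G(14) = mex{0,2} = 1
G(15) = mex{0,2} = 1
G(16) = mex{0,0} = 1
G(17) = mex{0,0} = 1
G(18) = mex{1,0} = 2
G(19) = mex{1,0} = 2
G(20) = mex{1,1} = 0
G(21) = mex{1,1} = 0
G(n+10) = G(n) holds for n = 0,…,5 (a full window of length max(S) = 6), so the sequence is purely periodic with period 10.

10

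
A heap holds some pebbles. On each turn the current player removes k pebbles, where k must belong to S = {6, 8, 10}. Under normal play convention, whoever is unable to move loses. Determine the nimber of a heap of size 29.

n :  0  1  2  3  4  5  6  7  8  9 10 11 12 13 14 15 16 17 18 19 20 21 22 23 24 25 26 27 28 29
G :  0  0  0  0  0  0  1  1  1  1  1  1  2  2  2  2  0  0  0  0  0  0  1  1  1  1  1  1  2  2

2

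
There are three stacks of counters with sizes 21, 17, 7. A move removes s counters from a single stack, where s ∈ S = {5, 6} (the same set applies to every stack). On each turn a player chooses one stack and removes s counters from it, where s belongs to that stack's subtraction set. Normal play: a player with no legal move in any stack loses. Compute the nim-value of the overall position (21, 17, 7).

2

All stacks use S = {5, 6}:
G(0) = 0
G(1) = mex{} = 0
G(2) = mex{} = 0
G(3) = mex{} = 0
G(4) = mex{} = 0
G(5) = mex{0} = 1
G(6) = mex{0,0} = 1
G(7) = mex{0,0} = 1
G(8) = mex{0,0} = 1
G(9) = mex{0,0} = 1
G(10) = mex{1,0} = 2
G(11) = mex{1,1} = 0
G(12) = mex{1,1} = 0
G(13) = mex{1,1} = 0
G(14) = mex{1,1} = 0
G(15) = mex{2,1} = 0
G(16) = mex{0,2} = 1
G(17) = mex{0,0} = 1
G(18) = mex{0,0} = 1
G(19) = mex{0,0} = 1
G(20) = mex{0,0} = 1
G(21) = mex{1,0} = 2
Stack A: G(21) = 2.
Stack B: G(17) = 1.
Stack C: G(7) = 1.
Combined Grundy value = 2 ⊕ 1 ⊕ 1 = 2.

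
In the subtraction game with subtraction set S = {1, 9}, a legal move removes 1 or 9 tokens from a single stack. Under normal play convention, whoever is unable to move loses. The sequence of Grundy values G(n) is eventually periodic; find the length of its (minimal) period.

2

n :  0  1  2  3  4  5  6  7  8  9 10 11 12 13 14
G :  0  1  0  1  0  1  0  1  0  1  0  1  0  1  0
G(n+2) = G(n) holds for n = 0,…,8 (a full window of length max(S) = 9), so the sequence is purely periodic with period 2.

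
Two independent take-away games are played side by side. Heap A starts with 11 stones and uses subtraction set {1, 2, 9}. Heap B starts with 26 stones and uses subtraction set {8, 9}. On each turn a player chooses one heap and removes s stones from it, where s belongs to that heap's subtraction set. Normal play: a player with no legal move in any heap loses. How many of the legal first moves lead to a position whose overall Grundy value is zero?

0

Heap A, S = {1, 2, 9}:
n :  0  1  2  3  4  5  6  7  8  9 10 11
G :  0  1  2  0  1  2  0  1  2  3  0  1
G_A(11) = 1.
Heap B, S = {8, 9}:
G(0) = 0
G(1) = mex{} = 0
G(2) = mex{} = 0
G(3) = mex{} = 0
G(4) = mex{} = 0
G(5) = mex{} = 0
G(6) = mex{} = 0
G(7) = mex{} = 0
G(8) = mex{0} = 1
G(9) = mex{0,0} = 1
G(10) = mex{0,0} = 1
G(11) = mex{0,0} = 1
G(12) = mex{0,0} = 1
G(13) = mex{0,0} = 1
G(14) = mex{0,0} = 1
G(15) = mex{0,0} = 1
G(16) = mex{1,0} = 2
G(17) = mex{1,1} = 0
G(18) = mex{1,1} = 0
G(19) = mex{1,1} = 0
G(20) = mex{1,1} = 0
G(21) = mex{1,1} = 0
G(22) = mex{1,1} = 0
G(23) = mex{1,1} = 0
G(24) = mex{2,1} = 0
G(25) = mex{0,2} = 1
G(26) = mex{0,0} = 1
G_B(26) = 1.
Combined Grundy value = 1 ⊕ 1 = 0.
A winning move leaves total XOR = 0, i.e. changes one component's Grundy value g to g ⊕ X where X is the current total.
Heap A: target g' = 1⊕0 = 1, but every legal move changes the Grundy value (mex property), so 0 moves.
Heap B: target g' = 1⊕0 = 1, but every legal move changes the Grundy value (mex property), so 0 moves.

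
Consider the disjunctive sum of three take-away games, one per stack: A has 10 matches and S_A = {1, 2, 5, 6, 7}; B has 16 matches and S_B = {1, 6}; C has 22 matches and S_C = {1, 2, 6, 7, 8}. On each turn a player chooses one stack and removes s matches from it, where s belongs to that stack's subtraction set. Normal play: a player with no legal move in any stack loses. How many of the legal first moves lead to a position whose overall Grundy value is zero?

0

Stack A, S = {1, 2, 5, 6, 7}:
G(0) = 0
G(1) = mex{0} = 1
G(2) = mex{1,0} = 2
G(3) = mex{2,1} = 0
G(4) = mex{0,2} = 1
G(5) = mex{1,0,0} = 2
G(6) = mex{2,1,1,0} = 3
G(7) = mex{3,2,2,1,0} = 4
G(8) = mex{4,3,0,2,1} = 5
G(9) = mex{5,4,1,0,2} = 3
G(10) = mex{3,5,2,1,0} = 4
G_A(10) = 4.
Stack B, S = {1, 6}:
n :  0  1  2  3  4  5  6  7  8  9 10 11 12 13 14 15 16
G :  0  1  0  1  0  1  2  0  1  0  1  0  1  2  0  1  0
G_B(16) = 0.
Stack C, S = {1, 2, 6, 7, 8}:
G(0) = 0
G(1) = mex{0} = 1
G(2) = mex{1,0} = 2
G(3) = mex{2,1} = 0
G(4) = mex{0,2} = 1
G(5) = mex{1,0} = 2
G(6) = mex{2,1,0} = 3
G(7) = mex{3,2,1,0} = 4
G(8) = mex{4,3,2,1,0} = 5
G(9) = mex{5,4,0,2,1} = 3
G(10) = mex{3,5,1,0,2} = 4
G(11) = mex{4,3,2,1,0} = 5
G(12) = mex{5,4,3,2,1} = 0
G(13) = mex{0,5,4,3,2} = 1
G(14) = mex{1,0,5,4,3} = 2
G(15) = mex{2,1,3,5,4} = 0
G(16) = mex{0,2,4,3,5} = 1
G(17) = mex{1,0,5,4,3} = 2
G(18) = mex{2,1,0,5,4} = 3
G(19) = mex{3,2,1,0,5} = 4
G(20) = mex{4,3,2,1,0} = 5
G(21) = mex{5,4,0,2,1} = 3
G(22) = mex{3,5,1,0,2} = 4
G_C(22) = 4.
Combined Grundy value = 4 ⊕ 0 ⊕ 4 = 0.
A winning move leaves total XOR = 0, i.e. changes one component's Grundy value g to g ⊕ X where X is the current total.
Stack A: target g' = 4⊕0 = 4, but every legal move changes the Grundy value (mex property), so 0 moves.
Stack B: target g' = 0⊕0 = 0, but every legal move changes the Grundy value (mex property), so 0 moves.
Stack C: target g' = 4⊕0 = 4, but every legal move changes the Grundy value (mex property), so 0 moves.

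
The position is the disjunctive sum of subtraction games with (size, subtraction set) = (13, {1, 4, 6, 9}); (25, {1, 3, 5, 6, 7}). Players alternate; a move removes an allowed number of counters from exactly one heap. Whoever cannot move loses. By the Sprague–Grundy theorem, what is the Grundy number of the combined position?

0

Heap A, S = {1, 4, 6, 9}:
n :  0  1  2  3  4  5  6  7  8  9 10 11 12 13
G :  0  1  0  1  2  0  1  0  1  2  0  1  0  1
G_A(13) = 1.
Heap B, S = {1, 3, 5, 6, 7}:
n :  0  1  2  3  4  5  6  7  8  9 10 11 12 13 14 15 16 17 18 19 20 21 22 23 24 25
G :  0  1  0  1  0  1  2  3  2  3  2  3  0  1  0  1  0  1  2  3  2  3  2  3  0  1
G_B(25) = 1.
Combined Grundy value = 1 ⊕ 1 = 0.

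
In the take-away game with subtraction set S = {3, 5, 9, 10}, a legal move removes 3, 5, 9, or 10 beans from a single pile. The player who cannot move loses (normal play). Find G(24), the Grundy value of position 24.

3

n :  0  1  2  3  4  5  6  7  8  9 10 11 12 13 14 15 16 17 18 19 20 21 22 23 24
G :  0  0  0  1  1  1  2  2  0  3  3  1  4  2  0  0  0  1  1  1  2  2  0  3  3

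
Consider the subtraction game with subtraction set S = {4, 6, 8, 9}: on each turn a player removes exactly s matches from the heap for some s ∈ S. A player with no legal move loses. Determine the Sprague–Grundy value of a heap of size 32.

1

G(0) = 0
G(1) = mex{} = 0
G(2) = mex{} = 0
G(3) = mex{} = 0
G(4) = mex{0} = 1
G(5) = mex{0} = 1
G(6) = mex{0,0} = 1
G(7) = mex{0,0} = 1
G(8) = mex{1,0,0} = 2
G(9) = mex{1,0,0,0} = 2
G(10) = mex{1,1,0,0} = 2
G(11) = mex{1,1,0,0} = 2
G(12) = mex{2,1,1,0} = 3
G(13) = mex{2,1,1,1} = 0
G(14) = mex{2,2,1,1} = 0
G(15) = mex{2,2,1,1} = 0
G(16) = mex{3,2,2,1} = 0
G(17) = mex{0,2,2,2} = 1
G(18) = mex{0,3,2,2} = 1
G(19) = mex{0,0,2,2} = 1
G(20) = mex{0,0,3,2} = 1
G(21) = mex{1,0,0,3} = 2
G(22) = mex{1,0,0,0} = 2
G(23) = mex{1,1,0,0} = 2
G(24) = mex{1,1,0,0} = 2
G(25) = mex{2,1,1,0} = 3
G(26) = mex{2,1,1,1} = 0
G(27) = mex{2,2,1,1} = 0
G(28) = mex{2,2,1,1} = 0
G(29) = mex{3,2,2,1} = 0
G(30) = mex{0,2,2,2} = 1
G(31) = mex{0,3,2,2} = 1
G(32) = mex{0,0,2,2} = 1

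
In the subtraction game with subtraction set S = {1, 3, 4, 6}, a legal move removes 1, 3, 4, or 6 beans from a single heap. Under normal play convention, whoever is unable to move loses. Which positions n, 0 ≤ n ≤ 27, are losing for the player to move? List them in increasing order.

G(0) = 0
G(1) = mex{0} = 1
G(2) = mex{1} = 0
G(3) = mex{0,0} = 1
G(4) = mex{1,1,0} = 2
G(5) = mex{2,0,1} = 3
G(6) = mex{3,1,0,0} = 2
G(7) = mex{2,2,1,1} = 0
G(8) = mex{0,3,2,0} = 1
G(9) = mex{1,2,3,1} = 0
G(10) = mex{0,0,2,2} = 1
G(11) = mex{1,1,0,3} = 2
G(12) = mex{2,0,1,2} = 3
G(13) = mex{3,1,0,0} = 2
G(14) = mex{2,2,1,1} = 0
G(15) = mex{0,3,2,0} = 1
G(16) = mex{1,2,3,1} = 0
G(17) = mex{0,0,2,2} = 1
G(18) = mex{1,1,0,3} = 2
G(19) = mex{2,0,1,2} = 3
G(20) = mex{3,1,0,0} = 2
G(21) = mex{2,2,1,1} = 0
G(22) = mex{0,3,2,0} = 1
G(23) = mex{1,2,3,1} = 0
G(24) = mex{0,0,2,2} = 1
G(25) = mex{1,1,0,3} = 2
G(26) = mex{2,0,1,2} = 3
G(27) = mex{3,1,0,0} = 2
P-positions are exactly the n with G(n) = 0.

0, 2, 7, 9, 14, 16, 21, 23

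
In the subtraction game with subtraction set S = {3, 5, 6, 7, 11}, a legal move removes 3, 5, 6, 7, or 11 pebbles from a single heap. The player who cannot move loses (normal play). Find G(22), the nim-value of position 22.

0

G(0) = 0
G(1) = mex{} = 0
G(2) = mex{} = 0
G(3) = mex{0} = 1
G(4) = mex{0} = 1
G(5) = mex{0,0} = 1
G(6) = mex{1,0,0} = 2
G(7) = mex{1,0,0,0} = 2
G(8) = mex{1,1,0,0} = 2
G(9) = mex{2,1,1,0} = 3
G(10) = mex{2,1,1,1} = 0
G(11) = mex{2,2,1,1,0} = 3
G(12) = mex{3,2,2,1,0} = 4
G(13) = mex{0,2,2,2,0} = 1
G(14) = mex{3,3,2,2,1} = 0
G(15) = mex{4,0,3,2,1} = 5
G(16) = mex{1,3,0,3,1} = 2
G(17) = mex{0,4,3,0,2} = 1
G(18) = mex{5,1,4,3,2} = 0
G(19) = mex{2,0,1,4,2} = 3
G(20) = mex{1,5,0,1,3} = 2
G(21) = mex{0,2,5,0,0} = 1
G(22) = mex{3,1,2,5,3} = 0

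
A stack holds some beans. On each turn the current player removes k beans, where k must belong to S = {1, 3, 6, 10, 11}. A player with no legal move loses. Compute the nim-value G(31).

n :  0  1  2  3  4  5  6  7  8  9 10 11 12 13 14 15 16 17 18 19 20 21 22 23 24 25 26 27 28 29 30 31
G :  0  1  0  1  0  1  2  3  2  0  1  3  4  2  4  2  0  1  0  1  2  4  2  0  1  0  1  2  3  2  0  1

1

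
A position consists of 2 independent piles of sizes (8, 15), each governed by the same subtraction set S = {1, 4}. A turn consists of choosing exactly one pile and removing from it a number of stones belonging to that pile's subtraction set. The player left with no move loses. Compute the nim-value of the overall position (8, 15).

All piles use S = {1, 4}:
G(0) = 0
G(1) = mex{0} = 1
G(2) = mex{1} = 0
G(3) = mex{0} = 1
G(4) = mex{1,0} = 2
G(5) = mex{2,1} = 0
G(6) = mex{0,0} = 1
G(7) = mex{1,1} = 0
G(8) = mex{0,2} = 1
G(9) = mex{1,0} = 2
G(10) = mex{2,1} = 0
G(11) = mex{0,0} = 1
G(12) = mex{1,1} = 0
G(13) = mex{0,2} = 1
G(14) = mex{1,0} = 2
G(15) = mex{2,1} = 0
Pile A: G(8) = 1.
Pile B: G(15) = 0.
Combined Grundy value = 1 ⊕ 0 = 1.

1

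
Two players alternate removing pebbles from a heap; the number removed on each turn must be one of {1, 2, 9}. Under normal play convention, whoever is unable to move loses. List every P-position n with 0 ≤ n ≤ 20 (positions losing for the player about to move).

n :  0  1  2  3  4  5  6  7  8  9 10 11 12 13 14 15 16 17 18 19 20
G :  0  1  2  0  1  2  0  1  2  3  0  1  2  0  1  2  0  1  2  3  0
P-positions are exactly the n with G(n) = 0.

0, 3, 6, 10, 13, 16, 20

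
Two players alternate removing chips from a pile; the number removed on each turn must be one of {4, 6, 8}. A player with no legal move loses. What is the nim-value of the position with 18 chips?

1

G(0) = 0
G(1) = mex{} = 0
G(2) = mex{} = 0
G(3) = mex{} = 0
G(4) = mex{0} = 1
G(5) = mex{0} = 1
G(6) = mex{0,0} = 1
G(7) = mex{0,0} = 1
G(8) = mex{1,0,0} = 2
G(9) = mex{1,0,0} = 2
G(10) = mex{1,1,0} = 2
G(11) = mex{1,1,0} = 2
G(12) = mex{2,1,1} = 0
G(13) = mex{2,1,1} = 0
G(14) = mex{2,2,1} = 0
G(15) = mex{2,2,1} = 0
G(16) = mex{0,2,2} = 1
G(17) = mex{0,2,2} = 1
G(18) = mex{0,0,2} = 1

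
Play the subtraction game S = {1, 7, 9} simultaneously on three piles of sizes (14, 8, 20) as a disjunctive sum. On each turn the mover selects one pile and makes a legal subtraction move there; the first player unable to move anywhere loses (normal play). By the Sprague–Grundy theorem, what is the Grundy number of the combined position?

All piles use S = {1, 7, 9}:
G(0) = 0
G(1) = mex{0} = 1
G(2) = mex{1} = 0
G(3) = mex{0} = 1
G(4) = mex{1} = 0
G(5) = mex{0} = 1
G(6) = mex{1} = 0
G(7) = mex{0,0} = 1
G(8) = mex{1,1} = 0
G(9) = mex{0,0,0} = 1
G(10) = mex{1,1,1} = 0
G(11) = mex{0,0,0} = 1
G(12) = mex{1,1,1} = 0
G(13) = mex{0,0,0} = 1
G(14) = mex{1,1,1} = 0
G(15) = mex{0,0,0} = 1
G(16) = mex{1,1,1} = 0
G(17) = mex{0,0,0} = 1
G(18) = mex{1,1,1} = 0
G(19) = mex{0,0,0} = 1
G(20) = mex{1,1,1} = 0
Pile A: G(14) = 0.
Pile B: G(8) = 0.
Pile C: G(20) = 0.
Combined Grundy value = 0 ⊕ 0 ⊕ 0 = 0.

0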